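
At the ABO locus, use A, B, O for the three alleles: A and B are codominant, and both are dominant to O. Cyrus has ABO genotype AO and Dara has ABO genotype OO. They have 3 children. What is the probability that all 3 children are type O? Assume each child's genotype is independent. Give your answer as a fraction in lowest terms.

ABO cross AO × OO → 1/2 O, 1/2 A.
So P(type O) = 1/2 per child.
All 3 independent: (1/2)^3 = 1/8.

1/8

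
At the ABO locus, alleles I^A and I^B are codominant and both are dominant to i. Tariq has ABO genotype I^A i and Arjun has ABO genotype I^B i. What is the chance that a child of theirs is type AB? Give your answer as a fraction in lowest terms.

1/4

ABO cross I^A i × I^B i → offspring phenotypes: 1/4 O, 1/4 A, 1/4 B, 1/4 AB.
So P(type AB) = 1/4.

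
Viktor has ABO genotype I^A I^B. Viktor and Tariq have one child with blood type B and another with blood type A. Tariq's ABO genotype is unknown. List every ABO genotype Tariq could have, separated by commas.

I^A I^B, I^A i, I^B i, i i

For each candidate genotype of Tariq, check whether crossing it with I^A I^B can produce every observed child phenotype.
  I^A I^A → possible child types {A, AB} ✗
  I^A I^B → possible child types {A, B, AB} ✓
  I^A i → possible child types {A, B, AB} ✓
  I^B I^B → possible child types {B, AB} ✗
  I^B i → possible child types {A, B, AB} ✓
  i i → possible child types {A, B} ✓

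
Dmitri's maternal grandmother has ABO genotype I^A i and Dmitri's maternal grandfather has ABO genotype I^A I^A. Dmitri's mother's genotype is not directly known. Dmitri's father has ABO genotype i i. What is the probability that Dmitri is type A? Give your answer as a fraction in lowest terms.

Dmitri's mother's ABO genotype from I^A i × I^A I^A: 1/2 I^A I^A, 1/2 I^A i.
Crossing each possibility with the father i i and summing P(type A): 1/2·1 + 1/2·1/2 = 3/4.

3/4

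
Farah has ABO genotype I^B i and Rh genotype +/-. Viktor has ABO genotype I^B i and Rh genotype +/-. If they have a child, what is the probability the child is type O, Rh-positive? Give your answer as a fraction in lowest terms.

3/16

ABO cross I^B i × I^B i → offspring phenotypes: 1/4 O, 3/4 B.
Rh cross +/- × +/- → 3/4 Rh+, 1/4 Rh-.
Independent loci: P(type O, Rh-positive) = 1/4 × 3/4 = 3/16.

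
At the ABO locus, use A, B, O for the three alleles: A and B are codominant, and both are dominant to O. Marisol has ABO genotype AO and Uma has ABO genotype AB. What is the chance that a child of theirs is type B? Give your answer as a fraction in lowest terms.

ABO cross AO × AB → offspring phenotypes: 1/2 A, 1/4 B, 1/4 AB.
So P(type B) = 1/4.

1/4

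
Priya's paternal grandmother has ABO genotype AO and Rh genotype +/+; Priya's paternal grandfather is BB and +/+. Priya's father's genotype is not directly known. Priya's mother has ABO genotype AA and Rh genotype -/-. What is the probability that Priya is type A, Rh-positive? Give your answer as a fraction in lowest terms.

1/2

Priya's father's ABO genotype from AO × BB: 1/2 AB, 1/2 BO.
Crossing each possibility with the mother AA and summing P(type A): 1/2·1/2 + 1/2·1/2 = 1/2.
Similarly for Rh via the father's Rh distribution: P(Rh+) = 1.
Independent loci: 1/2 × 1 = 1/2.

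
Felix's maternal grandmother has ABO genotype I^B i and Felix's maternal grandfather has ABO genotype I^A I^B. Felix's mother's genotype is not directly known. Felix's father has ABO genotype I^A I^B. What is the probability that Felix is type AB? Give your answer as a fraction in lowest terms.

Felix's mother's ABO genotype from I^B i × I^A I^B: 1/4 I^A I^B, 1/4 I^A i, 1/4 I^B I^B, 1/4 I^B i.
Crossing each possibility with the father I^A I^B and summing P(type AB): 1/4·1/2 + 1/4·1/4 + 1/4·1/2 + 1/4·1/4 = 3/8.

3/8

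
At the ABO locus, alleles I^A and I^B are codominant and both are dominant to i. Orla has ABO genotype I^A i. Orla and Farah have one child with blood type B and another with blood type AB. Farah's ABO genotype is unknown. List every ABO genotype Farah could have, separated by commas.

I^A I^B, I^B I^B, I^B i

For each candidate genotype of Farah, check whether crossing it with I^A i can produce every observed child phenotype.
  I^A I^A → possible child types {A} ✗
  I^A I^B → possible child types {A, B, AB} ✓
  I^A i → possible child types {O, A} ✗
  I^B I^B → possible child types {B, AB} ✓
  I^B i → possible child types {O, A, B, AB} ✓
  i i → possible child types {O, A} ✗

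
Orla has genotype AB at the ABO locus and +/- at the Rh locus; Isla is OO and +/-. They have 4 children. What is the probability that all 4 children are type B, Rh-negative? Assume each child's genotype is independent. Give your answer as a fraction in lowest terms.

1/4096

ABO cross AB × OO → 1/2 A, 1/2 B.
Rh cross +/- × +/- → 3/4 Rh+, 1/4 Rh-; so P(type B, Rh-negative) = 1/2 × 1/4 = 1/8 per child.
All 4 independent: (1/8)^4 = 1/4096.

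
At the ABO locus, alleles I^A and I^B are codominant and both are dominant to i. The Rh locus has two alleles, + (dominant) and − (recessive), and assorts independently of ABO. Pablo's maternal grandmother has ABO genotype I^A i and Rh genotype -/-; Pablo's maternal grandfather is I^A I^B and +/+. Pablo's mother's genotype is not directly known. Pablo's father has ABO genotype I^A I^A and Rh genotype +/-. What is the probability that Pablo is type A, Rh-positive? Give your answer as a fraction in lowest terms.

9/16

Pablo's mother's ABO genotype from I^A i × I^A I^B: 1/4 I^A I^A, 1/4 I^A I^B, 1/4 I^A i, 1/4 I^B i.
Crossing each possibility with the father I^A I^A and summing P(type A): 1/4·1 + 1/4·1/2 + 1/4·1 + 1/4·1/2 = 3/4.
Similarly for Rh via the mother's Rh distribution: P(Rh+) = 3/4.
Independent loci: 3/4 × 3/4 = 9/16.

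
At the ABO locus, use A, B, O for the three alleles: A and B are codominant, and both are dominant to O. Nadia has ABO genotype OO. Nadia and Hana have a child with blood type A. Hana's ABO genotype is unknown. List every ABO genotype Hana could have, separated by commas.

For each candidate genotype of Hana, check whether crossing it with OO can produce every observed child phenotype.
  AA → possible child types {A} ✓
  AB → possible child types {A, B} ✓
  AO → possible child types {O, A} ✓
  BB → possible child types {B} ✗
  BO → possible child types {O, B} ✗
  OO → possible child types {O} ✗

AA, AB, AO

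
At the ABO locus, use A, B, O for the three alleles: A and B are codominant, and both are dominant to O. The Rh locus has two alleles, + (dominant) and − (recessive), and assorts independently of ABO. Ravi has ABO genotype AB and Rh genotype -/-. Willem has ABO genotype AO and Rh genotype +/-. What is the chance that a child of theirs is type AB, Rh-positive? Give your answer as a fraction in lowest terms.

1/8

ABO cross AB × AO → offspring phenotypes: 1/2 A, 1/4 B, 1/4 AB.
Rh cross -/- × +/- → 1/2 Rh+, 1/2 Rh-.
Independent loci: P(type AB, Rh-positive) = 1/4 × 1/2 = 1/8.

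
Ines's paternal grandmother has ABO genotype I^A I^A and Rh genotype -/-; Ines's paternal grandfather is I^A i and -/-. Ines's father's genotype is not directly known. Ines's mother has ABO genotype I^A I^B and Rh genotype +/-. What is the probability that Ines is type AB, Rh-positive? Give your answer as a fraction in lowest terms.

Ines's father's ABO genotype from I^A I^A × I^A i: 1/2 I^A I^A, 1/2 I^A i.
Crossing each possibility with the mother I^A I^B and summing P(type AB): 1/2·1/2 + 1/2·1/4 = 3/8.
Similarly for Rh via the father's Rh distribution: P(Rh+) = 1/2.
Independent loci: 3/8 × 1/2 = 3/16.

3/16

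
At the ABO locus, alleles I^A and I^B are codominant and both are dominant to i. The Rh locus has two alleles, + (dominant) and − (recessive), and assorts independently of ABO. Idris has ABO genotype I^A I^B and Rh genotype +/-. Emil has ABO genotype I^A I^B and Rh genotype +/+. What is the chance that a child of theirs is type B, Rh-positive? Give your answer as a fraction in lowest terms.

ABO cross I^A I^B × I^A I^B → offspring phenotypes: 1/4 A, 1/4 B, 1/2 AB.
Rh cross +/- × +/+ → 1 Rh+.
Independent loci: P(type B, Rh-positive) = 1/4 × 1 = 1/4.

1/4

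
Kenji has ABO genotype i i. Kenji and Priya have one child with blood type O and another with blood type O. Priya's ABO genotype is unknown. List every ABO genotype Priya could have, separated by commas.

I^A i, I^B i, i i

For each candidate genotype of Priya, check whether crossing it with i i can produce every observed child phenotype.
  I^A I^A → possible child types {A} ✗
  I^A I^B → possible child types {A, B} ✗
  I^A i → possible child types {O, A} ✓
  I^B I^B → possible child types {B} ✗
  I^B i → possible child types {O, B} ✓
  i i → possible child types {O} ✓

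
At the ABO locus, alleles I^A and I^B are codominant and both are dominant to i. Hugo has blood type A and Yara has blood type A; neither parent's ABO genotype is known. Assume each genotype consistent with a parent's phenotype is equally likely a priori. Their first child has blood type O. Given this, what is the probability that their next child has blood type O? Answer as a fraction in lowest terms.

1/4

Possible genotypes: Hugo ∈ {I^A I^A, I^A i}; Yara ∈ {I^A I^A, I^A i}.
Weight each parental genotype pair by prior × P(type-O child):
  I^A i × I^A i: posterior weight 1; P(next child type O) = 1/4.
Weighted sum = 1/4.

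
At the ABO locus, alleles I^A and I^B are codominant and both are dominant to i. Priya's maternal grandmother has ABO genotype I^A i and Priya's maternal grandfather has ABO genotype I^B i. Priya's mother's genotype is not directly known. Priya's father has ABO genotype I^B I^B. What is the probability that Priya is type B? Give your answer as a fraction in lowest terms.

Priya's mother's ABO genotype from I^A i × I^B i: 1/4 I^A I^B, 1/4 I^A i, 1/4 I^B i, 1/4 i i.
Crossing each possibility with the father I^B I^B and summing P(type B): 1/4·1/2 + 1/4·1/2 + 1/4·1 + 1/4·1 = 3/4.

3/4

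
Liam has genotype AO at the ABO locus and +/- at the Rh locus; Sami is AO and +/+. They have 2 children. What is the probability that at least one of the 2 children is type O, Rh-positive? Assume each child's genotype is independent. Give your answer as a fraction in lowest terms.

ABO cross AO × AO → 1/4 O, 3/4 A.
Rh cross +/- × +/+ → 1 Rh+; so P(type O, Rh-positive) = 1/4 × 1 = 1/4 per child.
P(none) = (3/4)^2 = 9/16; P(at least one) = 1 − 9/16 = 7/16.

7/16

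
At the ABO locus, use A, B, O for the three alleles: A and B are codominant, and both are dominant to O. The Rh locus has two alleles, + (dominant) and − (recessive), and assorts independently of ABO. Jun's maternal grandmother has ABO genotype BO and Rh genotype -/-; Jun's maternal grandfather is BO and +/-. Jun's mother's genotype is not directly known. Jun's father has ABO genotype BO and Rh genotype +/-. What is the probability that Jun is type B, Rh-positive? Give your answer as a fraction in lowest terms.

Jun's mother's ABO genotype from BO × BO: 1/4 BB, 1/2 BO, 1/4 OO.
Crossing each possibility with the father BO and summing P(type B): 1/4·1 + 1/2·3/4 + 1/4·1/2 = 3/4.
Similarly for Rh via the mother's Rh distribution: P(Rh+) = 5/8.
Independent loci: 3/4 × 5/8 = 15/32.

15/32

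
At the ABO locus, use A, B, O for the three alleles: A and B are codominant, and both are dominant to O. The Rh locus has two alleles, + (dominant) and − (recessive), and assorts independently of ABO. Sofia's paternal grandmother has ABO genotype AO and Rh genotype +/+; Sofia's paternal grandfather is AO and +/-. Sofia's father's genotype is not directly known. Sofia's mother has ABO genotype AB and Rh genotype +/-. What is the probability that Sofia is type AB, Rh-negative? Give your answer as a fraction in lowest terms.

1/32

Sofia's father's ABO genotype from AO × AO: 1/4 AA, 1/2 AO, 1/4 OO.
Crossing each possibility with the mother AB and summing P(type AB): 1/4·1/2 + 1/2·1/4 + 1/4·0 = 1/4.
Similarly for Rh via the father's Rh distribution: P(Rh-) = 1/8.
Independent loci: 1/4 × 1/8 = 1/32.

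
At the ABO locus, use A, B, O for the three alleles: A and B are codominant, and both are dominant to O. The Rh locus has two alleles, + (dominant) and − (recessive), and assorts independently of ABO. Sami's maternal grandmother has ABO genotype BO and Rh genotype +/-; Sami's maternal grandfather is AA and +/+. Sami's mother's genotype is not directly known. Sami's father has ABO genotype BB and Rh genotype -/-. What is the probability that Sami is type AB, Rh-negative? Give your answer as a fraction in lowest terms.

1/8

Sami's mother's ABO genotype from BO × AA: 1/2 AB, 1/2 AO.
Crossing each possibility with the father BB and summing P(type AB): 1/2·1/2 + 1/2·1/2 = 1/2.
Similarly for Rh via the mother's Rh distribution: P(Rh-) = 1/4.
Independent loci: 1/2 × 1/4 = 1/8.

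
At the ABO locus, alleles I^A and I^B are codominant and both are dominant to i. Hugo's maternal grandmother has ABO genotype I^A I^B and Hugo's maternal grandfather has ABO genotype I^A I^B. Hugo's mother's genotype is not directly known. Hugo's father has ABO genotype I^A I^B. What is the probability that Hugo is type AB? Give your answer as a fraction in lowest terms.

Hugo's mother's ABO genotype from I^A I^B × I^A I^B: 1/4 I^A I^A, 1/2 I^A I^B, 1/4 I^B I^B.
Crossing each possibility with the father I^A I^B and summing P(type AB): 1/4·1/2 + 1/2·1/2 + 1/4·1/2 = 1/2.

1/2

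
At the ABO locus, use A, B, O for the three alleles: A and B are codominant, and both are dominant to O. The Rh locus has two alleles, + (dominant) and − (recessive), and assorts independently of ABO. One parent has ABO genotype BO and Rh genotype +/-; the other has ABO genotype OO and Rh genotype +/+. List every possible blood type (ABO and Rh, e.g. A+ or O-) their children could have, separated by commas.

O+, B+

Gametes from BO × OO give offspring ABO genotypes BO, OO, i.e. phenotypes O, B.
Rh cross +/- × +/+ → phenotypes Rh+.
Combining independently: O+, B+.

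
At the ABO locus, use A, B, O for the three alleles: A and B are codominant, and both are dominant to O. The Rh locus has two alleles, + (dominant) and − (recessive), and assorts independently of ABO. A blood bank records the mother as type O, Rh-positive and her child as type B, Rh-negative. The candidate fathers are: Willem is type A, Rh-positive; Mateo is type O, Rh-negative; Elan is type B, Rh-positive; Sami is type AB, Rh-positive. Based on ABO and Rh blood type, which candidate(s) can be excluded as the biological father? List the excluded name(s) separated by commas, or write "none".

A candidate is excluded only if no genotype consistent with his phenotype could produce a type B, Rh-negative child with a type O, Rh-positive mother.
Willem (type A, Rh+): no genotype consistent with that phenotype can produce a type-B Rh- child with a type-O mother.
Mateo (type O, Rh-): no genotype consistent with that phenotype can produce a type-B Rh- child with a type-O mother.

Willem, Mateo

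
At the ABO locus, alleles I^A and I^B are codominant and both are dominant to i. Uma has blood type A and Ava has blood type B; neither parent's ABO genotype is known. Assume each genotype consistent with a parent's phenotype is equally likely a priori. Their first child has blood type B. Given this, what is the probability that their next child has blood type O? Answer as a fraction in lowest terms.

1/12

Possible genotypes: Uma ∈ {I^A I^A, I^A i}; Ava ∈ {I^B I^B, I^B i}.
Weight each parental genotype pair by prior × P(type-B child):
  I^A i × I^B I^B: posterior weight 2/3; P(next child type O) = 0.
  I^A i × I^B i: posterior weight 1/3; P(next child type O) = 1/4.
Weighted sum = 1/12.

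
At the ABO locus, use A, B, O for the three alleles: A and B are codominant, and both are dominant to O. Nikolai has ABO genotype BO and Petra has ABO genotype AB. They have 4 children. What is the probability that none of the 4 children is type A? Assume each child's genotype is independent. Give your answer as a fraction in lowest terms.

81/256

ABO cross BO × AB → 1/4 A, 1/2 B, 1/4 AB.
So P(type A) = 1/4 per child.
P(not type A) = 3/4 for one child; (3/4)^4 = 81/256.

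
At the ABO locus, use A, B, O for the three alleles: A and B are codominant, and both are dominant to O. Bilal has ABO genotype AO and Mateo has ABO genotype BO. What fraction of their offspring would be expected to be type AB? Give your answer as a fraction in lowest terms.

1/4

ABO cross AO × BO → offspring phenotypes: 1/4 O, 1/4 A, 1/4 B, 1/4 AB.
So P(type AB) = 1/4.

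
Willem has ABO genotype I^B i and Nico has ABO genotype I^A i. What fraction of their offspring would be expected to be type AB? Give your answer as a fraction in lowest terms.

1/4

ABO cross I^B i × I^A i → offspring phenotypes: 1/4 O, 1/4 A, 1/4 B, 1/4 AB.
So P(type AB) = 1/4.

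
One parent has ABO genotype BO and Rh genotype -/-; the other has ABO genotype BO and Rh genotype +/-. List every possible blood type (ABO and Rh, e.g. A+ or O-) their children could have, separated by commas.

O+, O-, B+, B-

Gametes from BO × BO give offspring ABO genotypes BB, BO, OO, i.e. phenotypes O, B.
Rh cross -/- × +/- → phenotypes Rh+, Rh-.
Combining independently: O+, O-, B+, B-.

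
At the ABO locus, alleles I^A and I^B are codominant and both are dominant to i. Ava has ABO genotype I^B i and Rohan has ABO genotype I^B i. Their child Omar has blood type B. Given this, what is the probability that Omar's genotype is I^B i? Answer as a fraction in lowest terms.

Cross I^B i × I^B i → 1/4 I^B I^B, 1/2 I^B i, 1/4 i i.
Type-B genotypes among offspring: I^B I^B (1/4), I^B i (1/2); total 3/4.
P(I^B i | type B) = (1/2) / (3/4) = 2/3.

2/3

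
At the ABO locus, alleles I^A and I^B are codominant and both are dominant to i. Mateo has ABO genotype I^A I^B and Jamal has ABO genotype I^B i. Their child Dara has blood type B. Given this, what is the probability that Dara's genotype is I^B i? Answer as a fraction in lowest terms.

Cross I^A I^B × I^B i → 1/4 I^A I^B, 1/4 I^A i, 1/4 I^B I^B, 1/4 I^B i.
Type-B genotypes among offspring: I^B I^B (1/4), I^B i (1/4); total 1/2.
P(I^B i | type B) = (1/4) / (1/2) = 1/2.

1/2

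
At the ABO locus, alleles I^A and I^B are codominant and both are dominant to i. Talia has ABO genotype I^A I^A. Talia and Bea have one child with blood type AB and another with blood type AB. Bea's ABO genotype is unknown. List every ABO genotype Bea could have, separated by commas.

I^A I^B, I^B I^B, I^B i

For each candidate genotype of Bea, check whether crossing it with I^A I^A can produce every observed child phenotype.
  I^A I^A → possible child types {A} ✗
  I^A I^B → possible child types {A, AB} ✓
  I^A i → possible child types {A} ✗
  I^B I^B → possible child types {AB} ✓
  I^B i → possible child types {A, AB} ✓
  i i → possible child types {A} ✗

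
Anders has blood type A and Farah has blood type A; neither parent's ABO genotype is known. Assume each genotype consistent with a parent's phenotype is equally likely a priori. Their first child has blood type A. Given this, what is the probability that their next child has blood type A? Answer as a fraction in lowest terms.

19/20

Possible genotypes: Anders ∈ {I^A I^A, I^A i}; Farah ∈ {I^A I^A, I^A i}.
Weight each parental genotype pair by prior × P(type-A child):
  I^A I^A × I^A I^A: posterior weight 4/15; P(next child type A) = 1.
  I^A I^A × I^A i: posterior weight 4/15; P(next child type A) = 1.
  I^A i × I^A I^A: posterior weight 4/15; P(next child type A) = 1.
  I^A i × I^A i: posterior weight 1/5; P(next child type A) = 3/4.
Weighted sum = 19/20.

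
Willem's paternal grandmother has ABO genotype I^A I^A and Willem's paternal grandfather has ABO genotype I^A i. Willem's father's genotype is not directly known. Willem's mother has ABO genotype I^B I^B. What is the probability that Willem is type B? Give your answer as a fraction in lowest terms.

1/4

Willem's father's ABO genotype from I^A I^A × I^A i: 1/2 I^A I^A, 1/2 I^A i.
Crossing each possibility with the mother I^B I^B and summing P(type B): 1/2·0 + 1/2·1/2 = 1/4.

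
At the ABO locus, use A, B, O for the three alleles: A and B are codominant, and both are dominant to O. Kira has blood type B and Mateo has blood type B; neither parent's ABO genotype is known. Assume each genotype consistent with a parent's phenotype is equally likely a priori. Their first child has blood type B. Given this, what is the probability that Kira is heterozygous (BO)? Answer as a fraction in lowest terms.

7/15

Possible genotypes: Kira ∈ {BB, BO}; Mateo ∈ {BB, BO}.
Weight each parental genotype pair by prior × P(type-B child):
  BB × BB: posterior weight 4/15.
  BB × BO: posterior weight 4/15.
  BO × BB: posterior weight 4/15.
  BO × BO: posterior weight 1/5.
Sum the posterior weight over pairs where Kira is BO: 7/15.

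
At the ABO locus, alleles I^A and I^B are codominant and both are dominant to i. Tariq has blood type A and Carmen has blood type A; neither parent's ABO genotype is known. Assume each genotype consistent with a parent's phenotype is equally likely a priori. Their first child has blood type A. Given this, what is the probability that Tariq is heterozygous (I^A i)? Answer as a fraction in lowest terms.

7/15

Possible genotypes: Tariq ∈ {I^A I^A, I^A i}; Carmen ∈ {I^A I^A, I^A i}.
Weight each parental genotype pair by prior × P(type-A child):
  I^A I^A × I^A I^A: posterior weight 4/15.
  I^A I^A × I^A i: posterior weight 4/15.
  I^A i × I^A I^A: posterior weight 4/15.
  I^A i × I^A i: posterior weight 1/5.
Sum the posterior weight over pairs where Tariq is I^A i: 7/15.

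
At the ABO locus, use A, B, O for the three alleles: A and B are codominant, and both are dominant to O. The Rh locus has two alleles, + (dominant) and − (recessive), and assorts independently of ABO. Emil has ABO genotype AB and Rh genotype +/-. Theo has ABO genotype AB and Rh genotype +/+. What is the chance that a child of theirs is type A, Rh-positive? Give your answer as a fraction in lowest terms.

1/4

ABO cross AB × AB → offspring phenotypes: 1/4 A, 1/4 B, 1/2 AB.
Rh cross +/- × +/+ → 1 Rh+.
Independent loci: P(type A, Rh-positive) = 1/4 × 1 = 1/4.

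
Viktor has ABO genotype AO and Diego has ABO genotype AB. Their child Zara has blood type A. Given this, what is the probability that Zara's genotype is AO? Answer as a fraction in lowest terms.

1/2

Cross AO × AB → 1/4 AA, 1/4 AB, 1/4 AO, 1/4 BO.
Type-A genotypes among offspring: AA (1/4), AO (1/4); total 1/2.
P(AO | type A) = (1/4) / (1/2) = 1/2.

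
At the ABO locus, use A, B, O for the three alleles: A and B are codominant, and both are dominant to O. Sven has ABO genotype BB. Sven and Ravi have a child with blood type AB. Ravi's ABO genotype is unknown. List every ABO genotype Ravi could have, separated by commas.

For each candidate genotype of Ravi, check whether crossing it with BB can produce every observed child phenotype.
  AA → possible child types {AB} ✓
  AB → possible child types {B, AB} ✓
  AO → possible child types {B, AB} ✓
  BB → possible child types {B} ✗
  BO → possible child types {B} ✗
  OO → possible child types {B} ✗

AA, AB, AO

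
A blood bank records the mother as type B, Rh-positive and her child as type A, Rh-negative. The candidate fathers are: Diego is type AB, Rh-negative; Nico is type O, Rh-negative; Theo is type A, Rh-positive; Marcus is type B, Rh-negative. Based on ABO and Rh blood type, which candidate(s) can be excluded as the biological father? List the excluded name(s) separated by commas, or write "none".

Nico, Marcus

A candidate is excluded only if no genotype consistent with his phenotype could produce a type A, Rh-negative child with a type B, Rh-positive mother.
Nico (type O, Rh-): no genotype consistent with that phenotype can produce a type-A Rh- child with a type-B mother.
Marcus (type B, Rh-): no genotype consistent with that phenotype can produce a type-A Rh- child with a type-B mother.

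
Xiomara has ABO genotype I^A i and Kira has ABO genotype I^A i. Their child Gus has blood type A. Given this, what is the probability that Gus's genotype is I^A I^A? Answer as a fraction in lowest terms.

1/3

Cross I^A i × I^A i → 1/4 I^A I^A, 1/2 I^A i, 1/4 i i.
Type-A genotypes among offspring: I^A I^A (1/4), I^A i (1/2); total 3/4.
P(I^A I^A | type A) = (1/4) / (3/4) = 1/3.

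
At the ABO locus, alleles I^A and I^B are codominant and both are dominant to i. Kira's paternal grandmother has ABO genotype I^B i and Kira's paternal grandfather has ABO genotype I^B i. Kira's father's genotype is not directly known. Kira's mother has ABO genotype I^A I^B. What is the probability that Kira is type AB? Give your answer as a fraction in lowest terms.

1/4

Kira's father's ABO genotype from I^B i × I^B i: 1/4 I^B I^B, 1/2 I^B i, 1/4 i i.
Crossing each possibility with the mother I^A I^B and summing P(type AB): 1/4·1/2 + 1/2·1/4 + 1/4·0 = 1/4.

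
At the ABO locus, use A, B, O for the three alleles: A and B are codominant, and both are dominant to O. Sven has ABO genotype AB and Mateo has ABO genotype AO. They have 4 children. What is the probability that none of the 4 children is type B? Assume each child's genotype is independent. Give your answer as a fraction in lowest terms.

81/256

ABO cross AB × AO → 1/2 A, 1/4 B, 1/4 AB.
So P(type B) = 1/4 per child.
P(not type B) = 3/4 for one child; (3/4)^4 = 81/256.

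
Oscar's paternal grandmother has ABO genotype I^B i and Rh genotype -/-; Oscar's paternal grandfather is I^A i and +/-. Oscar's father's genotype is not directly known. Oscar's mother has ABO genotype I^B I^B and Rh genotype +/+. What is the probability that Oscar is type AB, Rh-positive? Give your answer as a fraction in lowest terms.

1/4

Oscar's father's ABO genotype from I^B i × I^A i: 1/4 I^A I^B, 1/4 I^A i, 1/4 I^B i, 1/4 i i.
Crossing each possibility with the mother I^B I^B and summing P(type AB): 1/4·1/2 + 1/4·1/2 + 1/4·0 + 1/4·0 = 1/4.
Similarly for Rh via the father's Rh distribution: P(Rh+) = 1.
Independent loci: 1/4 × 1 = 1/4.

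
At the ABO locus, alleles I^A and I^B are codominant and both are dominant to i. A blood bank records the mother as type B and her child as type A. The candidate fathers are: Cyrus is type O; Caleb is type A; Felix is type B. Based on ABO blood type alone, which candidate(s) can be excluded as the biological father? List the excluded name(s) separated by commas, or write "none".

A candidate is excluded only if no genotype consistent with his phenotype could produce a type A child with a type B mother.
Cyrus (type O): no genotype consistent with that phenotype can produce a type-A child with a type-B mother.
Felix (type B): no genotype consistent with that phenotype can produce a type-A child with a type-B mother.

Cyrus, Felix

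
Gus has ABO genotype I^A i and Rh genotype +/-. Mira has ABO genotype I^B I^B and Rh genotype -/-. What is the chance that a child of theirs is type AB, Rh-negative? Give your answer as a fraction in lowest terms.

ABO cross I^A i × I^B I^B → offspring phenotypes: 1/2 B, 1/2 AB.
Rh cross +/- × -/- → 1/2 Rh+, 1/2 Rh-.
Independent loci: P(type AB, Rh-negative) = 1/2 × 1/2 = 1/4.

1/4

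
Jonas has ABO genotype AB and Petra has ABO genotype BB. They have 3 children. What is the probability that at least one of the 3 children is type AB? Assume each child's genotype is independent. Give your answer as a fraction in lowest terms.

ABO cross AB × BB → 1/2 B, 1/2 AB.
So P(type AB) = 1/2 per child.
P(none) = (1/2)^3 = 1/8; P(at least one) = 1 − 1/8 = 7/8.

7/8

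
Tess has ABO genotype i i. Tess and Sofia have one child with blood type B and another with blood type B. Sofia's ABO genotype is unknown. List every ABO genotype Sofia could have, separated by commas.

I^A I^B, I^B I^B, I^B i

For each candidate genotype of Sofia, check whether crossing it with i i can produce every observed child phenotype.
  I^A I^A → possible child types {A} ✗
  I^A I^B → possible child types {A, B} ✓
  I^A i → possible child types {O, A} ✗
  I^B I^B → possible child types {B} ✓
  I^B i → possible child types {O, B} ✓
  i i → possible child types {O} ✗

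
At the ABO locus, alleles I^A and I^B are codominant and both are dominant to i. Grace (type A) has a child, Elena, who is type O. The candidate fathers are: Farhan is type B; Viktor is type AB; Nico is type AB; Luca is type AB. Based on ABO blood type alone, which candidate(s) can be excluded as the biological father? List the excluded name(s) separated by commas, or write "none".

Viktor, Nico, Luca

A candidate is excluded only if no genotype consistent with his phenotype could produce a type O child with a type A mother.
Viktor (type AB): no genotype consistent with that phenotype can produce a type-O child with a type-A mother.
Nico (type AB): no genotype consistent with that phenotype can produce a type-O child with a type-A mother.
Luca (type AB): no genotype consistent with that phenotype can produce a type-O child with a type-A mother.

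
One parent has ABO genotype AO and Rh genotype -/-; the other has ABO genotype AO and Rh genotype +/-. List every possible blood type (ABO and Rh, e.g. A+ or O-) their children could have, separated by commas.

Gametes from AO × AO give offspring ABO genotypes AA, AO, OO, i.e. phenotypes O, A.
Rh cross -/- × +/- → phenotypes Rh+, Rh-.
Combining independently: O+, O-, A+, A-.

O+, O-, A+, A-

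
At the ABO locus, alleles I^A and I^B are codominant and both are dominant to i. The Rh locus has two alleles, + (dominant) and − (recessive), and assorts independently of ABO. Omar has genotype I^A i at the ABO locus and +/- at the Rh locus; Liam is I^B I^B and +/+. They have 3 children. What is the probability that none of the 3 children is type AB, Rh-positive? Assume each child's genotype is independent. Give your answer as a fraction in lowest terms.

1/8

ABO cross I^A i × I^B I^B → 1/2 B, 1/2 AB.
Rh cross +/- × +/+ → 1 Rh+; so P(type AB, Rh-positive) = 1/2 × 1 = 1/2 per child.
P(not type AB, Rh-positive) = 1/2 for one child; (1/2)^3 = 1/8.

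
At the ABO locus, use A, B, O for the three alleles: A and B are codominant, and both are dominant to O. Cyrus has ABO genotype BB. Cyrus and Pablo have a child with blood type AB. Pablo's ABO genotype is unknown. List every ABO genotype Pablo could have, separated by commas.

AA, AB, AO

For each candidate genotype of Pablo, check whether crossing it with BB can produce every observed child phenotype.
  AA → possible child types {AB} ✓
  AB → possible child types {B, AB} ✓
  AO → possible child types {B, AB} ✓
  BB → possible child types {B} ✗
  BO → possible child types {B} ✗
  OO → possible child types {B} ✗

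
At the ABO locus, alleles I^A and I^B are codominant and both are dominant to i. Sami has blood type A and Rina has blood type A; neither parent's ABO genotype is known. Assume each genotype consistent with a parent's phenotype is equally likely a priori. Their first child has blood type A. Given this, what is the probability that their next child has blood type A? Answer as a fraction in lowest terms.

19/20

Possible genotypes: Sami ∈ {I^A I^A, I^A i}; Rina ∈ {I^A I^A, I^A i}.
Weight each parental genotype pair by prior × P(type-A child):
  I^A I^A × I^A I^A: posterior weight 4/15; P(next child type A) = 1.
  I^A I^A × I^A i: posterior weight 4/15; P(next child type A) = 1.
  I^A i × I^A I^A: posterior weight 4/15; P(next child type A) = 1.
  I^A i × I^A i: posterior weight 1/5; P(next child type A) = 3/4.
Weighted sum = 19/20.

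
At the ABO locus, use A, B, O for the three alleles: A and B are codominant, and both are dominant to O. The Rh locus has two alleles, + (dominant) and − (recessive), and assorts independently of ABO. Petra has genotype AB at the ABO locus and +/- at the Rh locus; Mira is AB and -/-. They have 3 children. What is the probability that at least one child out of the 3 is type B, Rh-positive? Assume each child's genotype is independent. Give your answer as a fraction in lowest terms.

169/512

ABO cross AB × AB → 1/4 A, 1/4 B, 1/2 AB.
Rh cross +/- × -/- → 1/2 Rh+, 1/2 Rh-; so P(type B, Rh-positive) = 1/4 × 1/2 = 1/8 per child.
P(none) = (7/8)^3 = 343/512; P(at least one) = 1 − 343/512 = 169/512.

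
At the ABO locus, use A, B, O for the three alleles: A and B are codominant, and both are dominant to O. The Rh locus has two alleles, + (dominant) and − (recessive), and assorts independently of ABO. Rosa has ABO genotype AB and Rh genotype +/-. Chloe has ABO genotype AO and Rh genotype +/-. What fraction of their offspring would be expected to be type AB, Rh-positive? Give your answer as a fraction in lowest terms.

3/16

ABO cross AB × AO → offspring phenotypes: 1/2 A, 1/4 B, 1/4 AB.
Rh cross +/- × +/- → 3/4 Rh+, 1/4 Rh-.
Independent loci: P(type AB, Rh-positive) = 1/4 × 3/4 = 3/16.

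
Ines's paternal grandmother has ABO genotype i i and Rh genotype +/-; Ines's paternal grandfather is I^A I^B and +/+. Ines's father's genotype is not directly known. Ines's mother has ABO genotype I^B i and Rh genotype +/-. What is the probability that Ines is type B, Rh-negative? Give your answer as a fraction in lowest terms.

Ines's father's ABO genotype from i i × I^A I^B: 1/2 I^A i, 1/2 I^B i.
Crossing each possibility with the mother I^B i and summing P(type B): 1/2·1/4 + 1/2·3/4 = 1/2.
Similarly for Rh via the father's Rh distribution: P(Rh-) = 1/8.
Independent loci: 1/2 × 1/8 = 1/16.

1/16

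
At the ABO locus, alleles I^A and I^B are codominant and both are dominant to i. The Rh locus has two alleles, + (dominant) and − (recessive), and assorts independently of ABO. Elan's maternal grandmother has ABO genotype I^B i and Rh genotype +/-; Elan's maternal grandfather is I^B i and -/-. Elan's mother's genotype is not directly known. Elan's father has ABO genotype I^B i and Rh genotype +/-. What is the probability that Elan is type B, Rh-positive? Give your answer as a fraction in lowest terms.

15/32

Elan's mother's ABO genotype from I^B i × I^B i: 1/4 I^B I^B, 1/2 I^B i, 1/4 i i.
Crossing each possibility with the father I^B i and summing P(type B): 1/4·1 + 1/2·3/4 + 1/4·1/2 = 3/4.
Similarly for Rh via the mother's Rh distribution: P(Rh+) = 5/8.
Independent loci: 3/4 × 5/8 = 15/32.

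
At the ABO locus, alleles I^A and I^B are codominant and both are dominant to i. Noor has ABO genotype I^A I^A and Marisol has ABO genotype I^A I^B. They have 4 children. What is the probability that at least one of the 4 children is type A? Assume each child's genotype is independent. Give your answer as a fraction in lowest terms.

15/16

ABO cross I^A I^A × I^A I^B → 1/2 A, 1/2 AB.
So P(type A) = 1/2 per child.
P(none) = (1/2)^4 = 1/16; P(at least one) = 1 − 1/16 = 15/16.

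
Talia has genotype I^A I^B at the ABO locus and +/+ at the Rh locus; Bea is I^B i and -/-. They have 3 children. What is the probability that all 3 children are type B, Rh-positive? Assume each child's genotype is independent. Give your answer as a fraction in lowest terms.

1/8

ABO cross I^A I^B × I^B i → 1/4 A, 1/2 B, 1/4 AB.
Rh cross +/+ × -/- → 1 Rh+; so P(type B, Rh-positive) = 1/2 × 1 = 1/2 per child.
All 3 independent: (1/2)^3 = 1/8.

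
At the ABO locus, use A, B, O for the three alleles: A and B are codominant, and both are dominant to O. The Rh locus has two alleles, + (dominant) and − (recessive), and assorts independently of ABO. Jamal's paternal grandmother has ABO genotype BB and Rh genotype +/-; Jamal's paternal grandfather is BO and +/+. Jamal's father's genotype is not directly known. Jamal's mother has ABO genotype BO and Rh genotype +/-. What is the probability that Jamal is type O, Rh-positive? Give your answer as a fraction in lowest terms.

Jamal's father's ABO genotype from BB × BO: 1/2 BB, 1/2 BO.
Crossing each possibility with the mother BO and summing P(type O): 1/2·0 + 1/2·1/4 = 1/8.
Similarly for Rh via the father's Rh distribution: P(Rh+) = 7/8.
Independent loci: 1/8 × 7/8 = 7/64.

7/64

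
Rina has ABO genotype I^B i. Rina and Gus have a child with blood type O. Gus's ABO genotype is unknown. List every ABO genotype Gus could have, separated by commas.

For each candidate genotype of Gus, check whether crossing it with I^B i can produce every observed child phenotype.
  I^A I^A → possible child types {A, AB} ✗
  I^A I^B → possible child types {A, B, AB} ✗
  I^A i → possible child types {O, A, B, AB} ✓
  I^B I^B → possible child types {B} ✗
  I^B i → possible child types {O, B} ✓
  i i → possible child types {O, B} ✓

I^A i, I^B i, i i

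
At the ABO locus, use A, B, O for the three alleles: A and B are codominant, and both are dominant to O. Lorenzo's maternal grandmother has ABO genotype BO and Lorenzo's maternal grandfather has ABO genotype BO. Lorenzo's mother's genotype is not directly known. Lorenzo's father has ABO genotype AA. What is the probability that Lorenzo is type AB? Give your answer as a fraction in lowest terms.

1/2

Lorenzo's mother's ABO genotype from BO × BO: 1/4 BB, 1/2 BO, 1/4 OO.
Crossing each possibility with the father AA and summing P(type AB): 1/4·1 + 1/2·1/2 + 1/4·0 = 1/2.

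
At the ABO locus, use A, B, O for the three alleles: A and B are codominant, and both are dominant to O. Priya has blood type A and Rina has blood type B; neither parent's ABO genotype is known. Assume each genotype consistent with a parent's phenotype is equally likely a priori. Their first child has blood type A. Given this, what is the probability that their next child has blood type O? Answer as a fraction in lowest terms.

Possible genotypes: Priya ∈ {AA, AO}; Rina ∈ {BB, BO}.
Weight each parental genotype pair by prior × P(type-A child):
  AA × BO: posterior weight 2/3; P(next child type O) = 0.
  AO × BO: posterior weight 1/3; P(next child type O) = 1/4.
Weighted sum = 1/12.

1/12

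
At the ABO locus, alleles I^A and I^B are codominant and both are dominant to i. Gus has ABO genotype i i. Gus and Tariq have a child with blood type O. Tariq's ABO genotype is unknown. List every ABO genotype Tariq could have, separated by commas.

I^A i, I^B i, i i

For each candidate genotype of Tariq, check whether crossing it with i i can produce every observed child phenotype.
  I^A I^A → possible child types {A} ✗
  I^A I^B → possible child types {A, B} ✗
  I^A i → possible child types {O, A} ✓
  I^B I^B → possible child types {B} ✗
  I^B i → possible child types {O, B} ✓
  i i → possible child types {O} ✓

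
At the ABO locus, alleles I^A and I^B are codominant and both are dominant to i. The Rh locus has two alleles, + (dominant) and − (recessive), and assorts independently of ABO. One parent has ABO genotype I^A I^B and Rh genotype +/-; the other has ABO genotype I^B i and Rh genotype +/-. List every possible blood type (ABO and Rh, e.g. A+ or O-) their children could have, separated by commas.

Gametes from I^A I^B × I^B i give offspring ABO genotypes I^A I^B, I^A i, I^B I^B, I^B i, i.e. phenotypes A, B, AB.
Rh cross +/- × +/- → phenotypes Rh+, Rh-.
Combining independently: A+, A-, B+, B-, AB+, AB-.

A+, A-, B+, B-, AB+, AB-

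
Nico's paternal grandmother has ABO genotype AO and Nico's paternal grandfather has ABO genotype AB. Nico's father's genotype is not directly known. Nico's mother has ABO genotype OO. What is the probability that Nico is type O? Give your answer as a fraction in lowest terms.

Nico's father's ABO genotype from AO × AB: 1/4 AA, 1/4 AB, 1/4 AO, 1/4 BO.
Crossing each possibility with the mother OO and summing P(type O): 1/4·0 + 1/4·0 + 1/4·1/2 + 1/4·1/2 = 1/4.

1/4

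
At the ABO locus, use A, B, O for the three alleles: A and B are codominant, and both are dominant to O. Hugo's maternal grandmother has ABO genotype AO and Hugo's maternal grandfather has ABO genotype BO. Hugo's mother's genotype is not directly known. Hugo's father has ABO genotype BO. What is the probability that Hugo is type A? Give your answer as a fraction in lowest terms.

1/8

Hugo's mother's ABO genotype from AO × BO: 1/4 AB, 1/4 AO, 1/4 BO, 1/4 OO.
Crossing each possibility with the father BO and summing P(type A): 1/4·1/4 + 1/4·1/4 + 1/4·0 + 1/4·0 = 1/8.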